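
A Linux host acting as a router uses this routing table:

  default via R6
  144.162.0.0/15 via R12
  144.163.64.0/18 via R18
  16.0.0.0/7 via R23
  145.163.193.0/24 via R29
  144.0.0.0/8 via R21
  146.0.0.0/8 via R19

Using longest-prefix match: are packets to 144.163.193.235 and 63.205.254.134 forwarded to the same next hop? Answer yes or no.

no

144.163.193.235: longest match 144.162.0.0/15 -> R12
63.205.254.134: longest match 0.0.0.0/0 -> R6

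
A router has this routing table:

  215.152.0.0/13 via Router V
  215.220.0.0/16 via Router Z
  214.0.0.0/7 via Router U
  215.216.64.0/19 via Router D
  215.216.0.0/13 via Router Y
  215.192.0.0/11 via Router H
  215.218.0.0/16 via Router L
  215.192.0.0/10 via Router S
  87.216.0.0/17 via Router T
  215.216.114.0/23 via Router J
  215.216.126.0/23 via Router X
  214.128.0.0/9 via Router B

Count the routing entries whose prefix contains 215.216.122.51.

Prefixes containing 215.216.122.51:
  214.0.0.0/7 (214.0.0.0 - 215.255.255.255)
  215.192.0.0/10 (215.192.0.0 - 215.255.255.255)
  215.192.0.0/11 (215.192.0.0 - 215.223.255.255)
  215.216.0.0/13 (215.216.0.0 - 215.223.255.255)
Total matching entries: 4.

4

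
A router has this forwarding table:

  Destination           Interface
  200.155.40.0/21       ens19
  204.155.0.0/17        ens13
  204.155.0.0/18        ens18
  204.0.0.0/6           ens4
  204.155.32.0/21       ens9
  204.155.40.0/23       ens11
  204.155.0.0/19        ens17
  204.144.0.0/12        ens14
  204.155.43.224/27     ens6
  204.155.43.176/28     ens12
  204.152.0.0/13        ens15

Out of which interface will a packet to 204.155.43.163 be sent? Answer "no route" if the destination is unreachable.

ens18

Routes whose prefix contains 204.155.43.163:
  204.0.0.0/6 (204.0.0.0 - 207.255.255.255) -> ens4
  204.144.0.0/12 (204.144.0.0 - 204.159.255.255) -> ens14
  204.152.0.0/13 (204.152.0.0 - 204.159.255.255) -> ens15
  204.155.0.0/17 (204.155.0.0 - 204.155.127.255) -> ens13
  204.155.0.0/18 (204.155.0.0 - 204.155.63.255) -> ens18
More-specific entries that do NOT match:
  204.155.43.176/28 (204.155.43.176 - 204.155.43.191) does not contain 204.155.43.163
  204.155.43.224/27 (204.155.43.224 - 204.155.43.255) does not contain 204.155.43.163
  204.155.40.0/23 (204.155.40.0 - 204.155.41.255) does not contain 204.155.43.163
  200.155.40.0/21 (200.155.40.0 - 200.155.47.255) does not contain 204.155.43.163
  204.155.32.0/21 (204.155.32.0 - 204.155.39.255) does not contain 204.155.43.163
  204.155.0.0/19 (204.155.0.0 - 204.155.31.255) does not contain 204.155.43.163
Longest matching prefix is /18 -> interface ens18.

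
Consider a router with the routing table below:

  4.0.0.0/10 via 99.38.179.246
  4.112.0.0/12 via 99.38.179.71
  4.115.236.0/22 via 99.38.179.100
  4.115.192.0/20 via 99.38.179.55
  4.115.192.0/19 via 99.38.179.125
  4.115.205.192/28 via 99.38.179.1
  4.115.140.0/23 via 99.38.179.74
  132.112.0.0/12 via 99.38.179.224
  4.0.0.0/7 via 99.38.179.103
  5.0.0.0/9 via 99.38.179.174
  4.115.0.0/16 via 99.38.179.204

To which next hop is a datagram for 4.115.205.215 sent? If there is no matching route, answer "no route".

99.38.179.55

Routes whose prefix contains 4.115.205.215:
  4.0.0.0/7 (4.0.0.0 - 5.255.255.255) -> 99.38.179.103
  4.112.0.0/12 (4.112.0.0 - 4.127.255.255) -> 99.38.179.71
  4.115.0.0/16 (4.115.0.0 - 4.115.255.255) -> 99.38.179.204
  4.115.192.0/19 (4.115.192.0 - 4.115.223.255) -> 99.38.179.125
  4.115.192.0/20 (4.115.192.0 - 4.115.207.255) -> 99.38.179.55
More-specific entries that do NOT match:
  4.115.205.192/28 (4.115.205.192 - 4.115.205.207) does not contain 4.115.205.215
  4.115.140.0/23 (4.115.140.0 - 4.115.141.255) does not contain 4.115.205.215
  4.115.236.0/22 (4.115.236.0 - 4.115.239.255) does not contain 4.115.205.215
Longest matching prefix is /20 -> next hop 99.38.179.55.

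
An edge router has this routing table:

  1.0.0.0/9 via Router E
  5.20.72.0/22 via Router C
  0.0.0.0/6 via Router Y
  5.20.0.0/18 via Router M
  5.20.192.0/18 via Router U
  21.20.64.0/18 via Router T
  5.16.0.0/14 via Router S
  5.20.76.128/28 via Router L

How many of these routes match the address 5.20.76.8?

0

No listed prefix contains 5.20.76.8.
Total matching entries: 0.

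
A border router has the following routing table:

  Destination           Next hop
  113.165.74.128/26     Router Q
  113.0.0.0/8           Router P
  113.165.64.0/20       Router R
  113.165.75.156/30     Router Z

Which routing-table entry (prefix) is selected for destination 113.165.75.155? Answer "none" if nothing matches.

113.165.64.0/20

Entries matching 113.165.75.155:
  113.0.0.0/8 (113.0.0.0 - 113.255.255.255)
  113.165.64.0/20 (113.165.64.0 - 113.165.79.255)
Most specific is 113.165.64.0/20.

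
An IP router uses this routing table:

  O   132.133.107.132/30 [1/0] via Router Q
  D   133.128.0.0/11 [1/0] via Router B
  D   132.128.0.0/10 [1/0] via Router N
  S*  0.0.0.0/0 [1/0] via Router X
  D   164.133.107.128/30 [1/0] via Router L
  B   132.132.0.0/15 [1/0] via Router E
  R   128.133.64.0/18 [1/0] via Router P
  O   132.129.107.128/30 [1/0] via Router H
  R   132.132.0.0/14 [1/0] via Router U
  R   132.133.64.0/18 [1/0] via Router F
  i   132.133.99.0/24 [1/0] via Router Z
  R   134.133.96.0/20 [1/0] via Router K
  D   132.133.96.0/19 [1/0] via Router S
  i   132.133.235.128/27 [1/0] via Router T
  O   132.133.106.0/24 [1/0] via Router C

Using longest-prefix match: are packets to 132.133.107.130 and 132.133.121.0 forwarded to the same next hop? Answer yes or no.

132.133.107.130: longest match 132.133.96.0/19 -> Router S
132.133.121.0: longest match 132.133.96.0/19 -> Router S

yes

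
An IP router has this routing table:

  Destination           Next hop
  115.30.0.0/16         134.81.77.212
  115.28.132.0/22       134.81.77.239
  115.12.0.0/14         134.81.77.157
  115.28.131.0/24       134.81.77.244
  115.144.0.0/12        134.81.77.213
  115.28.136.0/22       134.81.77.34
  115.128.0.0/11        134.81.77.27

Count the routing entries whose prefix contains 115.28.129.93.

No listed prefix contains 115.28.129.93.
Total matching entries: 0.

0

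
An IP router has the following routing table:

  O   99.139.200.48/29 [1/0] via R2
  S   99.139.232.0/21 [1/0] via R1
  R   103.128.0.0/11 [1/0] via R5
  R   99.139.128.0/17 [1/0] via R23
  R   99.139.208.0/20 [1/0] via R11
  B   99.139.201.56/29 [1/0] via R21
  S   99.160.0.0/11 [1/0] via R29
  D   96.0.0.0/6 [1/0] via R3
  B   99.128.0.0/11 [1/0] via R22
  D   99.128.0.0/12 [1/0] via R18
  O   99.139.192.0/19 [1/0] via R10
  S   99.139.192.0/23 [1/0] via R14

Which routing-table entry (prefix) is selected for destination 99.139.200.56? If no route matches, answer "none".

99.139.192.0/19

Entries matching 99.139.200.56:
  96.0.0.0/6 (96.0.0.0 - 99.255.255.255)
  99.128.0.0/11 (99.128.0.0 - 99.159.255.255)
  99.128.0.0/12 (99.128.0.0 - 99.143.255.255)
  99.139.128.0/17 (99.139.128.0 - 99.139.255.255)
  99.139.192.0/19 (99.139.192.0 - 99.139.223.255)
Most specific is 99.139.192.0/19.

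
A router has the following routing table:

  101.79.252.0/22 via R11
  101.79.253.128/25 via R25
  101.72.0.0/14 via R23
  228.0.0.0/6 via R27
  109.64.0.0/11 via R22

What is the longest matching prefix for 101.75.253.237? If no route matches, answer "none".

Entries matching 101.75.253.237:
  101.72.0.0/14 (101.72.0.0 - 101.75.255.255)
Most specific is 101.72.0.0/14.

101.72.0.0/14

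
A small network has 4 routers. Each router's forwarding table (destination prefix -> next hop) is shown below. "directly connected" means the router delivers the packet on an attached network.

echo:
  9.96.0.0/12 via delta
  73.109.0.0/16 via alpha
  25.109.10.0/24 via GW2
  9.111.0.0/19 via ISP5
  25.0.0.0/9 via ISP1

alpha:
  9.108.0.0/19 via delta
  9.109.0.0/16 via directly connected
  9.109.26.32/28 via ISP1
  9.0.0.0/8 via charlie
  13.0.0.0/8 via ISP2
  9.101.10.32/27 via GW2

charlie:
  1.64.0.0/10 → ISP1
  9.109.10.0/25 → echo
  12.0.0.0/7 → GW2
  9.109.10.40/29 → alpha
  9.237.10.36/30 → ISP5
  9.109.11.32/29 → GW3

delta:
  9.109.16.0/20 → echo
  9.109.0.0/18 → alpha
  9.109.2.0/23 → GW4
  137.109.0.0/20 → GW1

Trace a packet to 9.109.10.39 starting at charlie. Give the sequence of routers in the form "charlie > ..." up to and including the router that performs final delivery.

charlie > echo > delta > alpha

At charlie: longest match for 9.109.10.39 is 9.109.10.0/25 -> echo
At echo: longest match for 9.109.10.39 is 9.96.0.0/12 -> delta
At delta: longest match for 9.109.10.39 is 9.109.0.0/18 -> alpha
At alpha: longest match for 9.109.10.39 is 9.109.0.0/16 -> directly connected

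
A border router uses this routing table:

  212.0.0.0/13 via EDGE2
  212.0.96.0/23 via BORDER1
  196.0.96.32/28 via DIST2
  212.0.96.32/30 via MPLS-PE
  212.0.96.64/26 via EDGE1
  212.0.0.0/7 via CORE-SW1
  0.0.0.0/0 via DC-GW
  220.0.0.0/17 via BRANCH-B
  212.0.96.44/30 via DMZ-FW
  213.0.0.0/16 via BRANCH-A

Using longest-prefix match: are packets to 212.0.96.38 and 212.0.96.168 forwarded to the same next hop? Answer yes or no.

212.0.96.38: longest match 212.0.96.0/23 -> BORDER1
212.0.96.168: longest match 212.0.96.0/23 -> BORDER1

yes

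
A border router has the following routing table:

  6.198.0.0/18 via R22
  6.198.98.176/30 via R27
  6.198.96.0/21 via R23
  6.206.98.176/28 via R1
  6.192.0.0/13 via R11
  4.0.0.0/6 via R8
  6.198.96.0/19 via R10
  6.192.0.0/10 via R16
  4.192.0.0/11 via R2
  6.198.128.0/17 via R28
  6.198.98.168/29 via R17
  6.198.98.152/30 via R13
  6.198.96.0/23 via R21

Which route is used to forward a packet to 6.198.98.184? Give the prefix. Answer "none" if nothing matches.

6.198.96.0/21

Entries matching 6.198.98.184:
  4.0.0.0/6 (4.0.0.0 - 7.255.255.255)
  6.192.0.0/10 (6.192.0.0 - 6.255.255.255)
  6.192.0.0/13 (6.192.0.0 - 6.199.255.255)
  6.198.96.0/19 (6.198.96.0 - 6.198.127.255)
  6.198.96.0/21 (6.198.96.0 - 6.198.103.255)
Most specific is 6.198.96.0/21.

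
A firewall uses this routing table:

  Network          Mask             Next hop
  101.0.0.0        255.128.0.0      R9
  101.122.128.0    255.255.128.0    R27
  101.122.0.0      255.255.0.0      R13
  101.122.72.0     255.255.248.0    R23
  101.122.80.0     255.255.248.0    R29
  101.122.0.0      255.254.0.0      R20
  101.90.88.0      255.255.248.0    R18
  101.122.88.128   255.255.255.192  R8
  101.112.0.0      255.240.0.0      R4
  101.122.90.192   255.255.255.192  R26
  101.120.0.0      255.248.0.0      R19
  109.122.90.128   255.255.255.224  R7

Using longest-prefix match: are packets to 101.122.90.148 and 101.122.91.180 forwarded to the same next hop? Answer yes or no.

101.122.90.148: longest match 101.122.0.0/16 -> R13
101.122.91.180: longest match 101.122.0.0/16 -> R13

yes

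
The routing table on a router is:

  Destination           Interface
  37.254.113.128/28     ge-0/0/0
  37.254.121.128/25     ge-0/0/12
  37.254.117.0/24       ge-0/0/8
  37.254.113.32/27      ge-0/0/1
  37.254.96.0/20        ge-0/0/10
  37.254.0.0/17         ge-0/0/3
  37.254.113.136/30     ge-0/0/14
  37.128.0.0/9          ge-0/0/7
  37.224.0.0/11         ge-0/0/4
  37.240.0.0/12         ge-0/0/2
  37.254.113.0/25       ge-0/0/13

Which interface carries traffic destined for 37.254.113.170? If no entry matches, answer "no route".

ge-0/0/3

Routes whose prefix contains 37.254.113.170:
  37.128.0.0/9 (37.128.0.0 - 37.255.255.255) -> ge-0/0/7
  37.224.0.0/11 (37.224.0.0 - 37.255.255.255) -> ge-0/0/4
  37.240.0.0/12 (37.240.0.0 - 37.255.255.255) -> ge-0/0/2
  37.254.0.0/17 (37.254.0.0 - 37.254.127.255) -> ge-0/0/3
More-specific entries that do NOT match:
  37.254.113.136/30 (37.254.113.136 - 37.254.113.139) does not contain 37.254.113.170
  37.254.113.128/28 (37.254.113.128 - 37.254.113.143) does not contain 37.254.113.170
  37.254.113.32/27 (37.254.113.32 - 37.254.113.63) does not contain 37.254.113.170
  37.254.121.128/25 (37.254.121.128 - 37.254.121.255) does not contain 37.254.113.170
  37.254.113.0/25 (37.254.113.0 - 37.254.113.127) does not contain 37.254.113.170
  37.254.117.0/24 (37.254.117.0 - 37.254.117.255) does not contain 37.254.113.170
  37.254.96.0/20 (37.254.96.0 - 37.254.111.255) does not contain 37.254.113.170
Longest matching prefix is /17 -> interface ge-0/0/3.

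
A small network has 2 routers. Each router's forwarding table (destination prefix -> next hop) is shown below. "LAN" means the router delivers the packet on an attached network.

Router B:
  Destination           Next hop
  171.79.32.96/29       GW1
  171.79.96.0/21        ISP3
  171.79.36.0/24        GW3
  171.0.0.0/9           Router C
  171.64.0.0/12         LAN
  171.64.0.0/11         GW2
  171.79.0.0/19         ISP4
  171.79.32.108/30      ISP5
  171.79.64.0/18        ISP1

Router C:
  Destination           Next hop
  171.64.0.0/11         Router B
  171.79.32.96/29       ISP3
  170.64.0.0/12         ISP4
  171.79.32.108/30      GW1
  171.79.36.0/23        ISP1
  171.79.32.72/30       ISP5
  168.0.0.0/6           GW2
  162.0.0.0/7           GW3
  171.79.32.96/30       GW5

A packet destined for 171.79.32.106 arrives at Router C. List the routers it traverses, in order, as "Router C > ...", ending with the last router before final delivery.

Router C > Router B

At Router C: longest match for 171.79.32.106 is 171.64.0.0/11 -> Router B
At Router B: longest match for 171.79.32.106 is 171.64.0.0/12 -> LAN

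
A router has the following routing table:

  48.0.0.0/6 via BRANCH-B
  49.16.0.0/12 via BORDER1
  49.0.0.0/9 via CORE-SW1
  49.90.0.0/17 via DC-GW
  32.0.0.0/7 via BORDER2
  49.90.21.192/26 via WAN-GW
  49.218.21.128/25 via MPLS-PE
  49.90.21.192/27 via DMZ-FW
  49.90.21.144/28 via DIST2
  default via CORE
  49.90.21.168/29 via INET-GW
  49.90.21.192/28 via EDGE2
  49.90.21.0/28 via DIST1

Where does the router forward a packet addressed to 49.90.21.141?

Routes whose prefix contains 49.90.21.141:
  0.0.0.0/0 (default, matches everything) -> CORE
  48.0.0.0/6 (48.0.0.0 - 51.255.255.255) -> BRANCH-B
  49.0.0.0/9 (49.0.0.0 - 49.127.255.255) -> CORE-SW1
  49.90.0.0/17 (49.90.0.0 - 49.90.127.255) -> DC-GW
More-specific entries that do NOT match:
  49.90.21.168/29 (49.90.21.168 - 49.90.21.175) does not contain 49.90.21.141
  49.90.21.144/28 (49.90.21.144 - 49.90.21.159) does not contain 49.90.21.141
  49.90.21.192/28 (49.90.21.192 - 49.90.21.207) does not contain 49.90.21.141
  49.90.21.0/28 (49.90.21.0 - 49.90.21.15) does not contain 49.90.21.141
  49.90.21.192/27 (49.90.21.192 - 49.90.21.223) does not contain 49.90.21.141
  49.90.21.192/26 (49.90.21.192 - 49.90.21.255) does not contain 49.90.21.141
  49.218.21.128/25 (49.218.21.128 - 49.218.21.255) does not contain 49.90.21.141
Longest matching prefix is /17 -> next hop DC-GW.

DC-GW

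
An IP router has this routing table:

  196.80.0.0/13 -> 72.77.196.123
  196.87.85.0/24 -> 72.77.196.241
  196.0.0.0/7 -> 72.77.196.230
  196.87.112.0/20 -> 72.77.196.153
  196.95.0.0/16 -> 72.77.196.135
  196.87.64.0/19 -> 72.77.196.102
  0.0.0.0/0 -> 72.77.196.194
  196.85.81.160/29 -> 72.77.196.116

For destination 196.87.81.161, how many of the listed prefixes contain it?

4

Prefixes containing 196.87.81.161:
  0.0.0.0/0 (default, matches everything)
  196.0.0.0/7 (196.0.0.0 - 197.255.255.255)
  196.80.0.0/13 (196.80.0.0 - 196.87.255.255)
  196.87.64.0/19 (196.87.64.0 - 196.87.95.255)
Total matching entries: 4.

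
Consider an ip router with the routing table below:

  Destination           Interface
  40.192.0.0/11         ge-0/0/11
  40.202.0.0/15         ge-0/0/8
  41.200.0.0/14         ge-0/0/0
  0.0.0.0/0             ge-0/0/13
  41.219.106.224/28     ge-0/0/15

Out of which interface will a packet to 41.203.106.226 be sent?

ge-0/0/0

Routes whose prefix contains 41.203.106.226:
  0.0.0.0/0 (default, matches everything) -> ge-0/0/13
  41.200.0.0/14 (41.200.0.0 - 41.203.255.255) -> ge-0/0/0
More-specific entries that do NOT match:
  41.219.106.224/28 (41.219.106.224 - 41.219.106.239) does not contain 41.203.106.226
  40.202.0.0/15 (40.202.0.0 - 40.203.255.255) does not contain 41.203.106.226
Longest matching prefix is /14 -> interface ge-0/0/0.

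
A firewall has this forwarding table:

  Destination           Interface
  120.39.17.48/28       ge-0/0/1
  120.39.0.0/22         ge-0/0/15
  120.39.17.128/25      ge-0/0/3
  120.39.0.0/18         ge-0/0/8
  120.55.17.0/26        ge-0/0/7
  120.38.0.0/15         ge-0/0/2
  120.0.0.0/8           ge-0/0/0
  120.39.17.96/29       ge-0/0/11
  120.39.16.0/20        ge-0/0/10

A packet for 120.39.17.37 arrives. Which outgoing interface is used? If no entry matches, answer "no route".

ge-0/0/10

Routes whose prefix contains 120.39.17.37:
  120.0.0.0/8 (120.0.0.0 - 120.255.255.255) -> ge-0/0/0
  120.38.0.0/15 (120.38.0.0 - 120.39.255.255) -> ge-0/0/2
  120.39.0.0/18 (120.39.0.0 - 120.39.63.255) -> ge-0/0/8
  120.39.16.0/20 (120.39.16.0 - 120.39.31.255) -> ge-0/0/10
More-specific entries that do NOT match:
  120.39.17.96/29 (120.39.17.96 - 120.39.17.103) does not contain 120.39.17.37
  120.39.17.48/28 (120.39.17.48 - 120.39.17.63) does not contain 120.39.17.37
  120.55.17.0/26 (120.55.17.0 - 120.55.17.63) does not contain 120.39.17.37
  120.39.17.128/25 (120.39.17.128 - 120.39.17.255) does not contain 120.39.17.37
  120.39.0.0/22 (120.39.0.0 - 120.39.3.255) does not contain 120.39.17.37
Longest matching prefix is /20 -> interface ge-0/0/10.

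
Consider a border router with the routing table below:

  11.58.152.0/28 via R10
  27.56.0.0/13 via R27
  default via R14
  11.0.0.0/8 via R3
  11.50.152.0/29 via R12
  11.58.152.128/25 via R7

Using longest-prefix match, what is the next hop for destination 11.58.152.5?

R10

Routes whose prefix contains 11.58.152.5:
  0.0.0.0/0 (default, matches everything) -> R14
  11.0.0.0/8 (11.0.0.0 - 11.255.255.255) -> R3
  11.58.152.0/28 (11.58.152.0 - 11.58.152.15) -> R10
More-specific entries that do NOT match:
  11.50.152.0/29 (11.50.152.0 - 11.50.152.7) does not contain 11.58.152.5
Longest matching prefix is /28 -> next hop R10.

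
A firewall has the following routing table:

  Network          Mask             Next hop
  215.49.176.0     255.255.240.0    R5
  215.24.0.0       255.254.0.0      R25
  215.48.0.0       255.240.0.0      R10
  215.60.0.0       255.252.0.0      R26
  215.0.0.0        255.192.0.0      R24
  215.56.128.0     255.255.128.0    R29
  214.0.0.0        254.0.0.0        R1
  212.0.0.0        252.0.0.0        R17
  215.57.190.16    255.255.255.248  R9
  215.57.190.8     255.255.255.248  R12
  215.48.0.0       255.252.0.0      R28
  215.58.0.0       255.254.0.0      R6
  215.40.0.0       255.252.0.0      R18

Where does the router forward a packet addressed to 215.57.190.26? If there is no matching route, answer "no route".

R10

Routes whose prefix contains 215.57.190.26:
  212.0.0.0/6 (212.0.0.0 - 215.255.255.255) -> R17
  214.0.0.0/7 (214.0.0.0 - 215.255.255.255) -> R1
  215.0.0.0/10 (215.0.0.0 - 215.63.255.255) -> R24
  215.48.0.0/12 (215.48.0.0 - 215.63.255.255) -> R10
More-specific entries that do NOT match:
  215.57.190.16/29 (215.57.190.16 - 215.57.190.23) does not contain 215.57.190.26
  215.57.190.8/29 (215.57.190.8 - 215.57.190.15) does not contain 215.57.190.26
  215.49.176.0/20 (215.49.176.0 - 215.49.191.255) does not contain 215.57.190.26
  215.56.128.0/17 (215.56.128.0 - 215.56.255.255) does not contain 215.57.190.26
  215.24.0.0/15 (215.24.0.0 - 215.25.255.255) does not contain 215.57.190.26
  215.58.0.0/15 (215.58.0.0 - 215.59.255.255) does not contain 215.57.190.26
  215.60.0.0/14 (215.60.0.0 - 215.63.255.255) does not contain 215.57.190.26
  215.48.0.0/14 (215.48.0.0 - 215.51.255.255) does not contain 215.57.190.26
  215.40.0.0/14 (215.40.0.0 - 215.43.255.255) does not contain 215.57.190.26
Longest matching prefix is /12 -> next hop R10.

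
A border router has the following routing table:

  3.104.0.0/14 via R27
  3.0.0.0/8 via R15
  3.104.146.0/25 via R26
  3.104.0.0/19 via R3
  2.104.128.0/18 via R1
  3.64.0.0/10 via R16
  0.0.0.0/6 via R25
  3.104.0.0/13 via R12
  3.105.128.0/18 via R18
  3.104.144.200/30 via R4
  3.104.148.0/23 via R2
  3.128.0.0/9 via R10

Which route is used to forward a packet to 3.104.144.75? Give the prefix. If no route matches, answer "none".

Entries matching 3.104.144.75:
  0.0.0.0/6 (0.0.0.0 - 3.255.255.255)
  3.0.0.0/8 (3.0.0.0 - 3.255.255.255)
  3.64.0.0/10 (3.64.0.0 - 3.127.255.255)
  3.104.0.0/13 (3.104.0.0 - 3.111.255.255)
  3.104.0.0/14 (3.104.0.0 - 3.107.255.255)
Most specific is 3.104.0.0/14.

3.104.0.0/14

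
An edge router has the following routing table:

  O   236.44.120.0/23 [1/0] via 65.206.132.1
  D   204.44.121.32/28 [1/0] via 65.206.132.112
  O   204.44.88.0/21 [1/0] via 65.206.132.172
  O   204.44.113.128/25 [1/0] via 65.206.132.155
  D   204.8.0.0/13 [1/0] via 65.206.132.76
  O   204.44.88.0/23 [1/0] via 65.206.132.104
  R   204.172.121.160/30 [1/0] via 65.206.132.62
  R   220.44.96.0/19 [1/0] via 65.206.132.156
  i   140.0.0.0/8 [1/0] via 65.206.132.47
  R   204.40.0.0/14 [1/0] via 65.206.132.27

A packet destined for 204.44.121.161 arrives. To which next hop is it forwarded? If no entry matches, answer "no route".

No entry's prefix contains 204.44.121.161; there is no default route.

no route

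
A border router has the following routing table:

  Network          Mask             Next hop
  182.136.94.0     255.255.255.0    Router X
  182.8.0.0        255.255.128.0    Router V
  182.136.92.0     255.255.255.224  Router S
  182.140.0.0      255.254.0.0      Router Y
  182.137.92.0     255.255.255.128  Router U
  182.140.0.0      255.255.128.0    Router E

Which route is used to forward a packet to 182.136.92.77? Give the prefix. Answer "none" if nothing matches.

none

182.136.92.77 is outside every listed prefix and there is no default route.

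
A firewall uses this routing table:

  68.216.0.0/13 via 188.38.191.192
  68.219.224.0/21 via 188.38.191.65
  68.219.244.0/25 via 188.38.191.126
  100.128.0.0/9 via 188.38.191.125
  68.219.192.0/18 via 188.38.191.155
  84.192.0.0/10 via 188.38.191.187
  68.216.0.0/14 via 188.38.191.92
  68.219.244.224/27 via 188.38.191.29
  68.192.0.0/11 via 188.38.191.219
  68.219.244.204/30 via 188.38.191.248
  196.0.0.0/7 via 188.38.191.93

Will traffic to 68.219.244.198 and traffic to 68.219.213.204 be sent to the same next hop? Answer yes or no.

yes

68.219.244.198: longest match 68.219.192.0/18 -> 188.38.191.155
68.219.213.204: longest match 68.219.192.0/18 -> 188.38.191.155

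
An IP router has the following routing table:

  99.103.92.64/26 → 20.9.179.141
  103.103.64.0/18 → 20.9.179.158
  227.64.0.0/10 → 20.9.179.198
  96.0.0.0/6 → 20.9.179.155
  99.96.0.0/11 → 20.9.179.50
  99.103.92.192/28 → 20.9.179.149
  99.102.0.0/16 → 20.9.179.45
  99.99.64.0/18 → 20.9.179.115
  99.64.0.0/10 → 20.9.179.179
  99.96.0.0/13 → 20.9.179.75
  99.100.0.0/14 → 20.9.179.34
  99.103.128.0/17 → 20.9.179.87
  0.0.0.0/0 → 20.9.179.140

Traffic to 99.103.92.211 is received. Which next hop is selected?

Routes whose prefix contains 99.103.92.211:
  0.0.0.0/0 (default, matches everything) -> 20.9.179.140
  96.0.0.0/6 (96.0.0.0 - 99.255.255.255) -> 20.9.179.155
  99.64.0.0/10 (99.64.0.0 - 99.127.255.255) -> 20.9.179.179
  99.96.0.0/11 (99.96.0.0 - 99.127.255.255) -> 20.9.179.50
  99.96.0.0/13 (99.96.0.0 - 99.103.255.255) -> 20.9.179.75
  99.100.0.0/14 (99.100.0.0 - 99.103.255.255) -> 20.9.179.34
More-specific entries that do NOT match:
  99.103.92.192/28 (99.103.92.192 - 99.103.92.207) does not contain 99.103.92.211
  99.103.92.64/26 (99.103.92.64 - 99.103.92.127) does not contain 99.103.92.211
  103.103.64.0/18 (103.103.64.0 - 103.103.127.255) does not contain 99.103.92.211
  99.99.64.0/18 (99.99.64.0 - 99.99.127.255) does not contain 99.103.92.211
  99.103.128.0/17 (99.103.128.0 - 99.103.255.255) does not contain 99.103.92.211
  99.102.0.0/16 (99.102.0.0 - 99.102.255.255) does not contain 99.103.92.211
Longest matching prefix is /14 -> next hop 20.9.179.34.

20.9.179.34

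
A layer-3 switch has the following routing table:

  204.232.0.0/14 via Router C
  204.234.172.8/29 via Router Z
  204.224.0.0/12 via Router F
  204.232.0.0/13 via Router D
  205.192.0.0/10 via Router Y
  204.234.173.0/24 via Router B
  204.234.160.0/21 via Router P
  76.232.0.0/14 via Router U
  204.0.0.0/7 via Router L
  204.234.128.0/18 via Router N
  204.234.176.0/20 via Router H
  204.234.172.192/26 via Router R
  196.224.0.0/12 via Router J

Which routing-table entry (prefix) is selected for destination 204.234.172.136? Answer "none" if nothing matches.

Entries matching 204.234.172.136:
  204.0.0.0/7 (204.0.0.0 - 205.255.255.255)
  204.224.0.0/12 (204.224.0.0 - 204.239.255.255)
  204.232.0.0/13 (204.232.0.0 - 204.239.255.255)
  204.232.0.0/14 (204.232.0.0 - 204.235.255.255)
  204.234.128.0/18 (204.234.128.0 - 204.234.191.255)
Most specific is 204.234.128.0/18.

204.234.128.0/18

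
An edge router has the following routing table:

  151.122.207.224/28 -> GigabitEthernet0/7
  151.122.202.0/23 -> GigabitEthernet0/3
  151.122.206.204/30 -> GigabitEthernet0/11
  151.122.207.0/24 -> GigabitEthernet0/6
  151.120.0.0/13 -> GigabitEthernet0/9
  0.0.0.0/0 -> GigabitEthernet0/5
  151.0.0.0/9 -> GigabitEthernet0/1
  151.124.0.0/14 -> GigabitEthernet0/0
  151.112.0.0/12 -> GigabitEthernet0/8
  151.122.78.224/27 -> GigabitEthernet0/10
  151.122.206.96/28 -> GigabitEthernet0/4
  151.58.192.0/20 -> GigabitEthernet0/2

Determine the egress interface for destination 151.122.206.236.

Routes whose prefix contains 151.122.206.236:
  0.0.0.0/0 (default, matches everything) -> GigabitEthernet0/5
  151.0.0.0/9 (151.0.0.0 - 151.127.255.255) -> GigabitEthernet0/1
  151.112.0.0/12 (151.112.0.0 - 151.127.255.255) -> GigabitEthernet0/8
  151.120.0.0/13 (151.120.0.0 - 151.127.255.255) -> GigabitEthernet0/9
More-specific entries that do NOT match:
  151.122.206.204/30 (151.122.206.204 - 151.122.206.207) does not contain 151.122.206.236
  151.122.207.224/28 (151.122.207.224 - 151.122.207.239) does not contain 151.122.206.236
  151.122.206.96/28 (151.122.206.96 - 151.122.206.111) does not contain 151.122.206.236
  151.122.78.224/27 (151.122.78.224 - 151.122.78.255) does not contain 151.122.206.236
  151.122.207.0/24 (151.122.207.0 - 151.122.207.255) does not contain 151.122.206.236
  151.122.202.0/23 (151.122.202.0 - 151.122.203.255) does not contain 151.122.206.236
  151.58.192.0/20 (151.58.192.0 - 151.58.207.255) does not contain 151.122.206.236
  151.124.0.0/14 (151.124.0.0 - 151.127.255.255) does not contain 151.122.206.236
Longest matching prefix is /13 -> interface GigabitEthernet0/9.

GigabitEthernet0/9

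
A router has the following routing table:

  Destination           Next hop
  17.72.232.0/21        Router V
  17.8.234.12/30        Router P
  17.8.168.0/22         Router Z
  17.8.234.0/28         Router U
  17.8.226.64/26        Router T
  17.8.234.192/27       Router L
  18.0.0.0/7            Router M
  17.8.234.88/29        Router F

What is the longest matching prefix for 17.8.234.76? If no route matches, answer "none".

none

17.8.234.76 is outside every listed prefix and there is no default route.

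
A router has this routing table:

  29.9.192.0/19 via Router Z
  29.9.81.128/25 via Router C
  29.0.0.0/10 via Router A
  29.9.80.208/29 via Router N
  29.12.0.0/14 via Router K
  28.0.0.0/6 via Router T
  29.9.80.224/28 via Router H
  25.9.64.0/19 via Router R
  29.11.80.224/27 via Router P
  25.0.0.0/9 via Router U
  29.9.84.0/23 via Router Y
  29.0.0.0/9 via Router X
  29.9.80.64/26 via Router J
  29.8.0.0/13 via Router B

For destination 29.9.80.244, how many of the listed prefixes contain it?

4

Prefixes containing 29.9.80.244:
  28.0.0.0/6 (28.0.0.0 - 31.255.255.255)
  29.0.0.0/9 (29.0.0.0 - 29.127.255.255)
  29.0.0.0/10 (29.0.0.0 - 29.63.255.255)
  29.8.0.0/13 (29.8.0.0 - 29.15.255.255)
Total matching entries: 4.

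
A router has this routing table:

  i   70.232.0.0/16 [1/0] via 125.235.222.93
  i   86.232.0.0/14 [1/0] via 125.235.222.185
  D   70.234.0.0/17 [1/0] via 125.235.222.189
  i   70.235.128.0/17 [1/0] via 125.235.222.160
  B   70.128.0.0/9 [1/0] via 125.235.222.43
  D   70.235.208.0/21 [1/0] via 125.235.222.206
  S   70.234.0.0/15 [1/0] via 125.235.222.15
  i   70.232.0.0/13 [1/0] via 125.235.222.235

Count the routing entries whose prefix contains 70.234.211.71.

Prefixes containing 70.234.211.71:
  70.128.0.0/9 (70.128.0.0 - 70.255.255.255)
  70.232.0.0/13 (70.232.0.0 - 70.239.255.255)
  70.234.0.0/15 (70.234.0.0 - 70.235.255.255)
Total matching entries: 3.

3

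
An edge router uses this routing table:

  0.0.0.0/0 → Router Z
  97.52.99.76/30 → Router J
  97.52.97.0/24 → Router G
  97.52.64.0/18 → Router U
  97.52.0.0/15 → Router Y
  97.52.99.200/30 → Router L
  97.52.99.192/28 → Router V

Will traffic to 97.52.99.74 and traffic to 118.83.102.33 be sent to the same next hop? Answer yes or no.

97.52.99.74: longest match 97.52.64.0/18 -> Router U
118.83.102.33: longest match 0.0.0.0/0 -> Router Z

no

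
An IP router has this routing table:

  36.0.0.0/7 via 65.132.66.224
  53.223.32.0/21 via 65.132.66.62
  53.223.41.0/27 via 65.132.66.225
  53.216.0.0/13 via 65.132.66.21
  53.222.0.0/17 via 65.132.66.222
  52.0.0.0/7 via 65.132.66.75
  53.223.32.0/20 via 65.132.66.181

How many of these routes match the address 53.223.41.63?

Prefixes containing 53.223.41.63:
  52.0.0.0/7 (52.0.0.0 - 53.255.255.255)
  53.216.0.0/13 (53.216.0.0 - 53.223.255.255)
  53.223.32.0/20 (53.223.32.0 - 53.223.47.255)
Total matching entries: 3.

3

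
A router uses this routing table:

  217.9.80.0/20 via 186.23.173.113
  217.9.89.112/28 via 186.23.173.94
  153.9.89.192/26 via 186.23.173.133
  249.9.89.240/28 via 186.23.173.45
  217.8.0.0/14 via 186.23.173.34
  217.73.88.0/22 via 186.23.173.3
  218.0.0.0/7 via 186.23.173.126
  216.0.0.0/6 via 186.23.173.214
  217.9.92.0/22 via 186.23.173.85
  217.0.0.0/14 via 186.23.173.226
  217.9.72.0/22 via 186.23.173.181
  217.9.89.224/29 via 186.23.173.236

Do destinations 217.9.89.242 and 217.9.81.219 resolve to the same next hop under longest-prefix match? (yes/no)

yes

217.9.89.242: longest match 217.9.80.0/20 -> 186.23.173.113
217.9.81.219: longest match 217.9.80.0/20 -> 186.23.173.113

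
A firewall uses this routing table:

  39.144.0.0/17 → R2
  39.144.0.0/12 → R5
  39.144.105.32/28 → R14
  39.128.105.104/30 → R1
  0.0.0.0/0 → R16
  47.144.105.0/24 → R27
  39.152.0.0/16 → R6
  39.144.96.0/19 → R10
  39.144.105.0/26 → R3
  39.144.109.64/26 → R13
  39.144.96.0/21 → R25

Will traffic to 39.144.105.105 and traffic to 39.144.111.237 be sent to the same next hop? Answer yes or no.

39.144.105.105: longest match 39.144.96.0/19 -> R10
39.144.111.237: longest match 39.144.96.0/19 -> R10

yes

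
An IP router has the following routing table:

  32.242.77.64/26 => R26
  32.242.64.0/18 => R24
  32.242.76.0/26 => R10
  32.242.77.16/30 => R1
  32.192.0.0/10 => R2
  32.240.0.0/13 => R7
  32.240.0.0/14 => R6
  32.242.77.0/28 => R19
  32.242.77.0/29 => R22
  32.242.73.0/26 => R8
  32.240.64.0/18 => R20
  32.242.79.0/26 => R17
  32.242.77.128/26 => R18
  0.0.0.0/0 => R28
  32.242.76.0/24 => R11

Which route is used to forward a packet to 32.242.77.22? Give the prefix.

32.242.64.0/18

Entries matching 32.242.77.22:
  0.0.0.0/0 (default, matches everything)
  32.192.0.0/10 (32.192.0.0 - 32.255.255.255)
  32.240.0.0/13 (32.240.0.0 - 32.247.255.255)
  32.240.0.0/14 (32.240.0.0 - 32.243.255.255)
  32.242.64.0/18 (32.242.64.0 - 32.242.127.255)
Most specific is 32.242.64.0/18.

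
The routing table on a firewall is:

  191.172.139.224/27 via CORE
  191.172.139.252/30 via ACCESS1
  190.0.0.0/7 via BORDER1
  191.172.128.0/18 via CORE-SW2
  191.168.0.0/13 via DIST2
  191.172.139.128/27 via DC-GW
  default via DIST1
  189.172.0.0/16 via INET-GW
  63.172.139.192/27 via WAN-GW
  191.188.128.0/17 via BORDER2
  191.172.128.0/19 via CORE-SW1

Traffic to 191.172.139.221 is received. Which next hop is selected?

Routes whose prefix contains 191.172.139.221:
  0.0.0.0/0 (default, matches everything) -> DIST1
  190.0.0.0/7 (190.0.0.0 - 191.255.255.255) -> BORDER1
  191.168.0.0/13 (191.168.0.0 - 191.175.255.255) -> DIST2
  191.172.128.0/18 (191.172.128.0 - 191.172.191.255) -> CORE-SW2
  191.172.128.0/19 (191.172.128.0 - 191.172.159.255) -> CORE-SW1
More-specific entries that do NOT match:
  191.172.139.252/30 (191.172.139.252 - 191.172.139.255) does not contain 191.172.139.221
  191.172.139.224/27 (191.172.139.224 - 191.172.139.255) does not contain 191.172.139.221
  191.172.139.128/27 (191.172.139.128 - 191.172.139.159) does not contain 191.172.139.221
  63.172.139.192/27 (63.172.139.192 - 63.172.139.223) does not contain 191.172.139.221
Longest matching prefix is /19 -> next hop CORE-SW1.

CORE-SW1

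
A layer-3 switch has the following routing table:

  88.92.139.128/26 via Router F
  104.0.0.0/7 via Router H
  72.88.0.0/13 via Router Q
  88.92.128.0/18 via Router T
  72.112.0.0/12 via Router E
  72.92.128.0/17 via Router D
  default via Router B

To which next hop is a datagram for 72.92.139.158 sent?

Routes whose prefix contains 72.92.139.158:
  0.0.0.0/0 (default, matches everything) -> Router B
  72.88.0.0/13 (72.88.0.0 - 72.95.255.255) -> Router Q
  72.92.128.0/17 (72.92.128.0 - 72.92.255.255) -> Router D
More-specific entries that do NOT match:
  88.92.139.128/26 (88.92.139.128 - 88.92.139.191) does not contain 72.92.139.158
  88.92.128.0/18 (88.92.128.0 - 88.92.191.255) does not contain 72.92.139.158
Longest matching prefix is /17 -> next hop Router D.

Router D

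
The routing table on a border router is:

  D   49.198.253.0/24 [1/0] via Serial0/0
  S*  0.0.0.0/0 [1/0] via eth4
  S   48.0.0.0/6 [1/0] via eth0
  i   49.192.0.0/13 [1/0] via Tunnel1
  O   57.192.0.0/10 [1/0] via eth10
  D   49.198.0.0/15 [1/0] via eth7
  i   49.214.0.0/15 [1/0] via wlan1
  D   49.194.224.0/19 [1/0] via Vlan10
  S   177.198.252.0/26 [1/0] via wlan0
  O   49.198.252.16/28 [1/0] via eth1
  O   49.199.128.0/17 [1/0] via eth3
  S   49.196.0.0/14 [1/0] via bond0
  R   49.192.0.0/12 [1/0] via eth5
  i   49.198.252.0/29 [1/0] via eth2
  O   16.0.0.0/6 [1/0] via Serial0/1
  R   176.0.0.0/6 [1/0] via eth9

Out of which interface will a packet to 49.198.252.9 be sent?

Routes whose prefix contains 49.198.252.9:
  0.0.0.0/0 (default, matches everything) -> eth4
  48.0.0.0/6 (48.0.0.0 - 51.255.255.255) -> eth0
  49.192.0.0/12 (49.192.0.0 - 49.207.255.255) -> eth5
  49.192.0.0/13 (49.192.0.0 - 49.199.255.255) -> Tunnel1
  49.196.0.0/14 (49.196.0.0 - 49.199.255.255) -> bond0
  49.198.0.0/15 (49.198.0.0 - 49.199.255.255) -> eth7
More-specific entries that do NOT match:
  49.198.252.0/29 (49.198.252.0 - 49.198.252.7) does not contain 49.198.252.9
  49.198.252.16/28 (49.198.252.16 - 49.198.252.31) does not contain 49.198.252.9
  177.198.252.0/26 (177.198.252.0 - 177.198.252.63) does not contain 49.198.252.9
  49.198.253.0/24 (49.198.253.0 - 49.198.253.255) does not contain 49.198.252.9
  49.194.224.0/19 (49.194.224.0 - 49.194.255.255) does not contain 49.198.252.9
  49.199.128.0/17 (49.199.128.0 - 49.199.255.255) does not contain 49.198.252.9
Longest matching prefix is /15 -> interface eth7.

eth7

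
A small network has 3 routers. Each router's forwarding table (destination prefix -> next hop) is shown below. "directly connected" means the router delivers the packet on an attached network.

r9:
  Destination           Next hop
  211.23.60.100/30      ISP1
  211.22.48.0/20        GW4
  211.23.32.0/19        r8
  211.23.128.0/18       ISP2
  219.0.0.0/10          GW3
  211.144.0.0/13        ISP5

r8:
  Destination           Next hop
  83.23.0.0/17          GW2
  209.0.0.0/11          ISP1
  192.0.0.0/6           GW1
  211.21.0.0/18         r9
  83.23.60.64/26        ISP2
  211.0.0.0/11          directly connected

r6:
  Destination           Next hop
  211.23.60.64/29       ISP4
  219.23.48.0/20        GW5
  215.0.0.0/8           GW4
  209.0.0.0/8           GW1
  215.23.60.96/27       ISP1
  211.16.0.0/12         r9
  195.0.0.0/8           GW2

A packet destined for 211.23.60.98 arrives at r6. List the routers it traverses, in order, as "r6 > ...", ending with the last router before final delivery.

At r6: longest match for 211.23.60.98 is 211.16.0.0/12 -> r9
At r9: longest match for 211.23.60.98 is 211.23.32.0/19 -> r8
At r8: longest match for 211.23.60.98 is 211.0.0.0/11 -> directly connected

r6 > r9 > r8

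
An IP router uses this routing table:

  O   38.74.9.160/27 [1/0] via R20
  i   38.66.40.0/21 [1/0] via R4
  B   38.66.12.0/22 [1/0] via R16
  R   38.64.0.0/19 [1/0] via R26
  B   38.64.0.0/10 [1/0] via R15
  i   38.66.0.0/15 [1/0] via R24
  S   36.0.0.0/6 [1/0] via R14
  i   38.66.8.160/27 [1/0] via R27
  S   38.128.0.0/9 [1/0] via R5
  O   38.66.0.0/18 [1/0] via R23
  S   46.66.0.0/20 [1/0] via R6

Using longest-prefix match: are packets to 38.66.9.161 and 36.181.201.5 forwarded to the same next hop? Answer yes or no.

no

38.66.9.161: longest match 38.66.0.0/18 -> R23
36.181.201.5: longest match 36.0.0.0/6 -> R14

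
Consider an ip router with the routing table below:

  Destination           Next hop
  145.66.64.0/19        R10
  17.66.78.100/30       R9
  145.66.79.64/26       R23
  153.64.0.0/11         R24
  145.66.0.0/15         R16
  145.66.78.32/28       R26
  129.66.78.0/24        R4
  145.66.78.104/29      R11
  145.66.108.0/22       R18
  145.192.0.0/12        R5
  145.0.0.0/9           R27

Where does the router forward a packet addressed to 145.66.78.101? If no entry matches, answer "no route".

R10

Routes whose prefix contains 145.66.78.101:
  145.0.0.0/9 (145.0.0.0 - 145.127.255.255) -> R27
  145.66.0.0/15 (145.66.0.0 - 145.67.255.255) -> R16
  145.66.64.0/19 (145.66.64.0 - 145.66.95.255) -> R10
More-specific entries that do NOT match:
  17.66.78.100/30 (17.66.78.100 - 17.66.78.103) does not contain 145.66.78.101
  145.66.78.104/29 (145.66.78.104 - 145.66.78.111) does not contain 145.66.78.101
  145.66.78.32/28 (145.66.78.32 - 145.66.78.47) does not contain 145.66.78.101
  145.66.79.64/26 (145.66.79.64 - 145.66.79.127) does not contain 145.66.78.101
  129.66.78.0/24 (129.66.78.0 - 129.66.78.255) does not contain 145.66.78.101
  145.66.108.0/22 (145.66.108.0 - 145.66.111.255) does not contain 145.66.78.101
Longest matching prefix is /19 -> next hop R10.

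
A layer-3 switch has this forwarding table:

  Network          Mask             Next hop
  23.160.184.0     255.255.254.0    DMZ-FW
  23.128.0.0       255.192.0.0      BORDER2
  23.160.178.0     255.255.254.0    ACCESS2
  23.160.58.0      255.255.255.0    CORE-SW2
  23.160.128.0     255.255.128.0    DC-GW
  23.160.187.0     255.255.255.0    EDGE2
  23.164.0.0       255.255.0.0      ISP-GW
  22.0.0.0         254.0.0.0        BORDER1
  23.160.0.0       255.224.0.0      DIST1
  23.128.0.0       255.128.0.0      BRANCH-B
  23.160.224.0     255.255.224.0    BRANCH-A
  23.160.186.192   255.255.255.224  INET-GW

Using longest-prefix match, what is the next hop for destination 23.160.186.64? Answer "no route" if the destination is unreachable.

Routes whose prefix contains 23.160.186.64:
  22.0.0.0/7 (22.0.0.0 - 23.255.255.255) -> BORDER1
  23.128.0.0/9 (23.128.0.0 - 23.255.255.255) -> BRANCH-B
  23.128.0.0/10 (23.128.0.0 - 23.191.255.255) -> BORDER2
  23.160.0.0/11 (23.160.0.0 - 23.191.255.255) -> DIST1
  23.160.128.0/17 (23.160.128.0 - 23.160.255.255) -> DC-GW
More-specific entries that do NOT match:
  23.160.186.192/27 (23.160.186.192 - 23.160.186.223) does not contain 23.160.186.64
  23.160.58.0/24 (23.160.58.0 - 23.160.58.255) does not contain 23.160.186.64
  23.160.187.0/24 (23.160.187.0 - 23.160.187.255) does not contain 23.160.186.64
  23.160.184.0/23 (23.160.184.0 - 23.160.185.255) does not contain 23.160.186.64
  23.160.178.0/23 (23.160.178.0 - 23.160.179.255) does not contain 23.160.186.64
  23.160.224.0/19 (23.160.224.0 - 23.160.255.255) does not contain 23.160.186.64
Longest matching prefix is /17 -> next hop DC-GW.

DC-GW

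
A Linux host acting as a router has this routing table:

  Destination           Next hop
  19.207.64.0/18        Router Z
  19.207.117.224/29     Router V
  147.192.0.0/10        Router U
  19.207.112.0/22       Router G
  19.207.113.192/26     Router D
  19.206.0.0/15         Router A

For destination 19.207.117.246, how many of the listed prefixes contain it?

2

Prefixes containing 19.207.117.246:
  19.206.0.0/15 (19.206.0.0 - 19.207.255.255)
  19.207.64.0/18 (19.207.64.0 - 19.207.127.255)
Total matching entries: 2.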